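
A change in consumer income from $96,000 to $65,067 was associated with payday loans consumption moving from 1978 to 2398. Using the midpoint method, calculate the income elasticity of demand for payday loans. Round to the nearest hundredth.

-0.50

%ΔQ = (2398 − 1978)/[(1978+2398)/2] = 420/2188 ≈ 0.1920.
%ΔI = (65,067 − 96,000)/[(96,000+65,067)/2] = -30933/80533.5 ≈ -0.3841.
E_I = %ΔQ/%ΔI ≈ -0.50.
E_I < 0: inferior good.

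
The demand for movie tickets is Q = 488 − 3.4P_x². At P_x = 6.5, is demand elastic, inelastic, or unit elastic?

At P_x = 6.5, Q = 344.35.
dQ/dP_x = −2·3.4·P_x = −44.2.
Point elasticity E = (dQ/dP_x)·(P_x/Q) = -44.2 × 6.5/344.35 ≈ -0.834.
|E| ≈ 0.834 < 1, so demand is inelastic.

inelastic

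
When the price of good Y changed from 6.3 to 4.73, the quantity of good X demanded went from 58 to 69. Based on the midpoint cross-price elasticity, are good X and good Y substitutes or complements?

%ΔQ_x = (69 − 58)/[(58+69)/2] = 11/63.5 ≈ 0.1732.
%ΔP_y = (4.73 − 6.3)/[(6.3+4.73)/2] ≈ -0.2847.
E_xy = 0.1732/-0.2847 ≈ -0.609.
E_xy < 0, so the goods are complements.

complements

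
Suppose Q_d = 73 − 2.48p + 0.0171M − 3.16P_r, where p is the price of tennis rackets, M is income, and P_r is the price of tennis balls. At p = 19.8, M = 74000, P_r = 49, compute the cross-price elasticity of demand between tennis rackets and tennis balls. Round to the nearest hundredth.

-0.14

First evaluate Q_d: 73 − 2.48(19.8) + 0.0171(74000) − 3.16(49) = 73 − 49.104 + 1265.4 − 154.84 = 1134.456.
∂Q_d/∂P_r = −3.16, so E_xy = -3.16·(49/1134.456) ≈ -0.14.
E_xy < 0: the goods are complements.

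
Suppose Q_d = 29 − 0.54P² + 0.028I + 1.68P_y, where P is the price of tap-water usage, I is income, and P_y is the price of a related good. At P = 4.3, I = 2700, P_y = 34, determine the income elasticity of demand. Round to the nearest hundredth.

0.50

Evaluating quantity at (P, I, P_y) gives Q_d = 29 − 0.54(4.3)² + 0.028(2700) + 1.68(34) = 29 − 9.9846 + 75.6 + 57.12 = 151.7354.
∂Q_d/∂I = +0.028, so E_I = 0.028·(2700/151.7354) ≈ 0.50.
E_I ∈ (0,1): normal good (necessity).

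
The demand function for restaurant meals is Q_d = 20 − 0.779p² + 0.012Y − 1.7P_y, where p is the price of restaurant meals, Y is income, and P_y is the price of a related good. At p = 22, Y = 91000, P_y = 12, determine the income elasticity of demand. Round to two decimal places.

Substituting, Q_d = 20 − 0.779(22)² + 0.012(91000) − 1.7(12) = 20 − 377.036 + 1092 − 20.4 = 714.564.
∂Q_d/∂Y = +0.012, so E_I = 0.012·(91000/714.564) ≈ 1.53.
E_I > 1: normal good (luxury).

1.53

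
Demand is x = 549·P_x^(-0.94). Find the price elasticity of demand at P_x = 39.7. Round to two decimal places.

-0.94

For a Cobb–Douglas (constant-elasticity) form x = A·P_x^α·…, the elasticity with respect to P_x equals the exponent α at every point.
Here the exponent on P_x is -0.94, so the price elasticity of demand is -0.94.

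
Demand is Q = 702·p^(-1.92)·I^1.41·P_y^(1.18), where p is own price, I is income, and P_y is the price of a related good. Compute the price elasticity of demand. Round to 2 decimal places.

-1.92

For a Cobb–Douglas (constant-elasticity) form Q = A·p^α·…, the elasticity with respect to p equals the exponent α at every point.
Here the exponent on p is -1.92, so the price elasticity of demand is -1.92.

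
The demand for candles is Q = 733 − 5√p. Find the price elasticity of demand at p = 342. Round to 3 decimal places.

-0.072

At p = 342, Q = 640.5338.
dQ/dp = −5/(2√p) = −5/(2·18.4932).
Point elasticity E = (dQ/dp)·(p/Q) = -0.1352 × 342/640.5338 ≈ -0.072.
|E| < 1, so demand is inelastic at this price.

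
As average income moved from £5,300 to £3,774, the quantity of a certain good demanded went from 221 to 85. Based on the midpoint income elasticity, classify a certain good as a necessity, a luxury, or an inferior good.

%ΔQ = (85 − 221)/[(221+85)/2] = -136/153 ≈ -0.8889.
%ΔI = (3,774 − 5,300)/[(5,300+3,774)/2] = -1526/4537 ≈ -0.3363.
E_I = %ΔQ/%ΔI ≈ 2.643.
E_I > 1: normal good (luxury).

luxury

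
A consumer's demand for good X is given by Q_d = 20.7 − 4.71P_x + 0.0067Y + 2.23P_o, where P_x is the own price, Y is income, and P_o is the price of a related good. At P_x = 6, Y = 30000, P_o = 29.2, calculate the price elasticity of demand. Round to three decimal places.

At the given point, Q_d = 20.7 − 4.71(6) + 0.0067(30000) + 2.23(29.2) = 20.7 − 28.26 + 201 + 65.116 = 258.556.
∂Q_d/∂P_x = −4.71, so E_p = (−4.71)·(6/258.556) ≈ -0.109.
|E_p| < 1: demand is inelastic.

-0.109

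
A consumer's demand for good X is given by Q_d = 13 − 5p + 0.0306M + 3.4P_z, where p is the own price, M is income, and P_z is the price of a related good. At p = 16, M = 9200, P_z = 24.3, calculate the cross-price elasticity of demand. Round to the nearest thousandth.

Q_d = 13 − 5(16) + 0.0306(9200) + 3.4(24.3) = 13 − 80 + 281.52 + 82.62 = 297.14.
∂Q_d/∂P_z = +3.4, so E_xy = 3.4·(24.3/297.14) ≈ 0.278.
E_xy > 0: the goods are substitutes.

0.278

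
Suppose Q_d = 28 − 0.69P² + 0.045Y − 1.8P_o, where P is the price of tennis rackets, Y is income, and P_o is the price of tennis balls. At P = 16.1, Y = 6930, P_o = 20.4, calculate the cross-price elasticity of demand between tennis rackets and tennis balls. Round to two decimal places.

Evaluating quantity at (P, Y, P_o) gives Q_d = 28 − 0.69(16.1)² + 0.045(6930) − 1.8(20.4) = 28 − 178.8549 + 311.85 − 36.72 = 124.2751.
∂Q_d/∂P_o = −1.8, so E_xy = -1.8·(20.4/124.2751) ≈ -0.30.
E_xy < 0: the goods are complements.

-0.30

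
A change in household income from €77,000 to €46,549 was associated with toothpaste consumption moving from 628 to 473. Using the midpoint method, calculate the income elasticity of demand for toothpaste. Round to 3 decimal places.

0.571

%ΔQ = (473 − 628)/[(628+473)/2] = -155/550.5 ≈ -0.2816.
%ΔI = (46,549 − 77,000)/[(77,000+46,549)/2] = -30451/61774.5 ≈ -0.4929.
E_I = %ΔQ/%ΔI ≈ 0.571.
E_I ∈ (0,1): normal good (necessity).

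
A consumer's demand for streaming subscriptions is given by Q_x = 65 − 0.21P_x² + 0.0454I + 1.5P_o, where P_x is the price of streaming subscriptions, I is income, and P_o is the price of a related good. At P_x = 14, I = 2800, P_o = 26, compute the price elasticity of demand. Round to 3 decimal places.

-0.433

At the given point, Q_x = 65 − 0.21(14)² + 0.0454(2800) + 1.5(26) = 65 − 41.16 + 127.12 + 39 = 189.96.
∂Q_x/∂P_x = −2·0.21·P_x = -5.88, so E_p = -5.88·(14/189.96) ≈ -0.433.
|E_p| < 1: demand is inelastic.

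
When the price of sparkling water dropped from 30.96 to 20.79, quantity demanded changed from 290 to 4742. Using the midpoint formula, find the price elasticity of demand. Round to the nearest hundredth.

%Δq = (4742 − 290)/[(290 + 4742)/2] = 4452/2516 ≈ 1.7695.
%Δp = (20.79 − 30.96)/[(30.96 + 20.79)/2] = -10.17/25.875 ≈ -0.3930.
Arc elasticity E = %Δq/%Δp ≈ 1.7695/-0.3930 ≈ -4.50.
|E| > 1: demand is elastic over this range.

-4.50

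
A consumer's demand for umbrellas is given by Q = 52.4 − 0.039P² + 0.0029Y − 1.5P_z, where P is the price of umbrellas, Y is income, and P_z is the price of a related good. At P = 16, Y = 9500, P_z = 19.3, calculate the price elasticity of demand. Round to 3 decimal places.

At the given point, Q = 52.4 − 0.039(16)² + 0.0029(9500) − 1.5(19.3) = 52.4 − 9.984 + 27.55 − 28.95 = 41.016.
∂Q/∂P = −2·0.039·P = -1.248, so E_p = -1.248·(16/41.016) ≈ -0.487.
|E_p| < 1: demand is inelastic.

-0.487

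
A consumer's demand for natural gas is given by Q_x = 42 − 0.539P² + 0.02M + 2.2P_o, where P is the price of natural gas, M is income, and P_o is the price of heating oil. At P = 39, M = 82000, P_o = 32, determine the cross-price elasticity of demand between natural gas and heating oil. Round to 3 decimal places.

Q_x = 42 − 0.539(39)² + 0.02(82000) + 2.2(32) = 42 − 819.819 + 1640 + 70.4 = 932.581.
∂Q_x/∂P_o = +2.2, so E_xy = 2.2·(32/932.581) ≈ 0.075.
E_xy > 0: the goods are substitutes.

0.075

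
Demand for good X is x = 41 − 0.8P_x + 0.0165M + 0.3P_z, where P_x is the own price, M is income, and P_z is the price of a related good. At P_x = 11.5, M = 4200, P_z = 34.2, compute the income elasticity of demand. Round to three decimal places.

x = 41 − 0.8(11.5) + 0.0165(4200) + 0.3(34.2) = 41 − 9.2 + 69.3 + 10.26 = 111.36.
∂x/∂M = +0.0165, so E_I = 0.0165·(4200/111.36) ≈ 0.622.
E_I ∈ (0,1): normal good (necessity).

0.622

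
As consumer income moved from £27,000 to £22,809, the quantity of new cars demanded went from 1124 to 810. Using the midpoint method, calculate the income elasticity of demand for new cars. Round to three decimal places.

%ΔQ = (810 − 1124)/[(1124+810)/2] = -314/967 ≈ -0.3247.
%ΔM = (22,809 − 27,000)/[(27,000+22,809)/2] = -4191/24904.5 ≈ -0.1683.
E_I = %ΔQ/%ΔM ≈ 1.930.
E_I > 1: normal good (luxury).

1.930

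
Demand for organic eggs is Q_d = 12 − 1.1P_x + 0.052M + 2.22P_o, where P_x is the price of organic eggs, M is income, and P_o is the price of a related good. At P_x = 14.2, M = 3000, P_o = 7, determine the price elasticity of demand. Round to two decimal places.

First evaluate Q_d: 12 − 1.1(14.2) + 0.052(3000) + 2.22(7) = 12 − 15.62 + 156 + 15.54 = 167.92.
∂Q_d/∂P_x = −1.1, so E_p = (−1.1)·(14.2/167.92) ≈ -0.09.
|E_p| < 1: demand is inelastic.

-0.09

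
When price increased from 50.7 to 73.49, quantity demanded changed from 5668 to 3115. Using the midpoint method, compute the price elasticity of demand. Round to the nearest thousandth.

%Δq = (3115 − 5668)/[(5668 + 3115)/2] = -2553/4391.5 ≈ -0.5814.
%Δp = (73.49 − 50.7)/[(50.7 + 73.49)/2] = 22.79/62.095 ≈ 0.3670.
Arc elasticity E = %Δq/%Δp ≈ -0.5814/0.3670 ≈ -1.584.
|E| > 1: demand is elastic over this range.

-1.584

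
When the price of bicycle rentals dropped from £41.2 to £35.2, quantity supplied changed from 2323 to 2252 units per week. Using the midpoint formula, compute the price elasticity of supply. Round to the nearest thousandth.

0.198

%Δq = (2252 − 2323)/[(2323 + 2252)/2] = -71/2287.5 ≈ -0.0310.
%Δp = (35.2 − 41.2)/[(41.2 + 35.2)/2] = -6/38.2 ≈ -0.1571.
Arc elasticity E = %Δq/%Δp ≈ -0.0310/-0.1571 ≈ 0.198.
|E| < 1: supply is inelastic over this range.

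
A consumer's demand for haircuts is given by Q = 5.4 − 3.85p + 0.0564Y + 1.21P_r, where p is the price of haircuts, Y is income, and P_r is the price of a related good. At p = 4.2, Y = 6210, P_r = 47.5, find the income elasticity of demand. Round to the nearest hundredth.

Evaluating quantity at (p, Y, P_r) gives Q = 5.4 − 3.85(4.2) + 0.0564(6210) + 1.21(47.5) = 5.4 − 16.17 + 350.244 + 57.475 = 396.949.
∂Q/∂Y = +0.0564, so E_I = 0.0564·(6210/396.949) ≈ 0.88.
E_I ∈ (0,1): normal good (necessity).

0.88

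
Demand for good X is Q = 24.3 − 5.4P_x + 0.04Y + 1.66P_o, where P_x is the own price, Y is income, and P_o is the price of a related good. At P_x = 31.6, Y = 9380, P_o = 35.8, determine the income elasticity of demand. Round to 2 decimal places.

Q = 24.3 − 5.4(31.6) + 0.04(9380) + 1.66(35.8) = 24.3 − 170.64 + 375.2 + 59.428 = 288.288.
∂Q/∂Y = +0.04, so E_I = 0.04·(9380/288.288) ≈ 1.30.
E_I > 1: normal good (luxury).

1.30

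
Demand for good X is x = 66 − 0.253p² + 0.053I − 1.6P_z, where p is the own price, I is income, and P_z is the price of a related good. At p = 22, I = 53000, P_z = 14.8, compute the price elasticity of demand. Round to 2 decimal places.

x = 66 − 0.253(22)² + 0.053(53000) − 1.6(14.8) = 66 − 122.452 + 2809 − 23.68 = 2728.868.
∂x/∂p = −2·0.253·p = -11.132, so E_p = -11.132·(22/2728.868) ≈ -0.09.
|E_p| < 1: demand is inelastic.

-0.09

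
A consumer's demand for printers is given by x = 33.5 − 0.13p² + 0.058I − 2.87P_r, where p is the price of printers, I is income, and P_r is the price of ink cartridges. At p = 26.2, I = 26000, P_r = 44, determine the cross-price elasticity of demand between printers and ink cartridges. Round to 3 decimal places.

-0.095

x = 33.5 − 0.13(26.2)² + 0.058(26000) − 2.87(44) = 33.5 − 89.2372 + 1508 − 126.28 = 1325.9828.
∂x/∂P_r = −2.87, so E_xy = -2.87·(44/1325.9828) ≈ -0.095.
E_xy < 0: the goods are complements.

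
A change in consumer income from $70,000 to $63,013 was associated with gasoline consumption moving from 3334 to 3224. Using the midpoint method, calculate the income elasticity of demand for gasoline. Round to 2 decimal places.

0.32

%ΔQ = (3224 − 3334)/[(3334+3224)/2] = -110/3279 ≈ -0.0335.
%ΔY = (63,013 − 70,000)/[(70,000+63,013)/2] = -6987/66506.5 ≈ -0.1051.
E_I = %ΔQ/%ΔY ≈ 0.32.
E_I ∈ (0,1): normal good (necessity).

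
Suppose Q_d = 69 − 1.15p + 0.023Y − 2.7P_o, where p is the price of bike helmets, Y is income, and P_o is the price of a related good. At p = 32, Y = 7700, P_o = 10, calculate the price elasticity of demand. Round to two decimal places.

-0.20

Substituting, Q_d = 69 − 1.15(32) + 0.023(7700) − 2.7(10) = 69 − 36.8 + 177.1 − 27 = 182.3.
∂Q_d/∂p = −1.15, so E_p = (−1.15)·(32/182.3) ≈ -0.20.
|E_p| < 1: demand is inelastic.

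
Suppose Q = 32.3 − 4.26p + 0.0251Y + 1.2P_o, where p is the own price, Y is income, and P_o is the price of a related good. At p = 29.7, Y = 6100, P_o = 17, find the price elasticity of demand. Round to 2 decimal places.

-1.60

First evaluate Q: 32.3 − 4.26(29.7) + 0.0251(6100) + 1.2(17) = 32.3 − 126.522 + 153.11 + 20.4 = 79.288.
∂Q/∂p = −4.26, so E_p = (−4.26)·(29.7/79.288) ≈ -1.60.
|E_p| > 1: demand is elastic.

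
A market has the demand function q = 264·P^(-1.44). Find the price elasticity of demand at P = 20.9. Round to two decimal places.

-1.44

For a Cobb–Douglas (constant-elasticity) form q = A·P^α·…, the elasticity with respect to P equals the exponent α at every point.
Here the exponent on P is -1.44, so the price elasticity of demand is -1.44.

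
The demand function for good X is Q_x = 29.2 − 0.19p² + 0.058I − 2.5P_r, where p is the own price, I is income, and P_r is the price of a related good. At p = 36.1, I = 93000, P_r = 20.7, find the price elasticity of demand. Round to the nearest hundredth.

-0.10

First evaluate Q_x: 29.2 − 0.19(36.1)² + 0.058(93000) − 2.5(20.7) = 29.2 − 247.6099 + 5394 − 51.75 = 5123.8401.
∂Q_x/∂p = −2·0.19·p = -13.718, so E_p = -13.718·(36.1/5123.8401) ≈ -0.10.
|E_p| < 1: demand is inelastic.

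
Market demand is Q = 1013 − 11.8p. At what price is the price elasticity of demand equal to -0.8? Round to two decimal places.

38.15

Set −bp/(a − bp) = −0.8 ⇒ bp = 0.8(a − bp) ⇒ bp(1+0.8) = 0.8·a.
p = 0.8·1013/(11.8·1.8) ≈ 38.15.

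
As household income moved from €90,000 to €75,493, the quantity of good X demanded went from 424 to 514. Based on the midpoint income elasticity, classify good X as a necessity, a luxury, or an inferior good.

%ΔQ = (514 − 424)/[(424+514)/2] = 90/469 ≈ 0.1919.
%ΔY = (75,493 − 90,000)/[(90,000+75,493)/2] = -14507/82746.5 ≈ -0.1753.
E_I = %ΔQ/%ΔY ≈ -1.095.
E_I < 0: inferior good.

inferior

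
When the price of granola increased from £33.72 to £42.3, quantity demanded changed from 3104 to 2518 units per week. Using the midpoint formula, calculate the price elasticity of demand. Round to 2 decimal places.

%ΔQ = (2518 − 3104)/[(3104 + 2518)/2] = -586/2811 ≈ -0.2085.
%ΔP = (42.3 − 33.72)/[(33.72 + 42.3)/2] = 8.58/38.01 ≈ 0.2257.
Arc elasticity E = %ΔQ/%ΔP ≈ -0.2085/0.2257 ≈ -0.92.
|E| < 1: demand is inelastic over this range.

-0.92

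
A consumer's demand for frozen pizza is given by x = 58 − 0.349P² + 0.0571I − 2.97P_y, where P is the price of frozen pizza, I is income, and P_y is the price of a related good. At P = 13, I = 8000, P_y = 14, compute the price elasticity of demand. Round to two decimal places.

Substituting, x = 58 − 0.349(13)² + 0.0571(8000) − 2.97(14) = 58 − 58.981 + 456.8 − 41.58 = 414.239.
∂x/∂P = −2·0.349·P = -9.074, so E_p = -9.074·(13/414.239) ≈ -0.28.
|E_p| < 1: demand is inelastic.

-0.28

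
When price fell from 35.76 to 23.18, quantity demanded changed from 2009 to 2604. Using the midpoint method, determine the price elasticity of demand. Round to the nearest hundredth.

-0.60

%Δq = (2604 − 2009)/[(2009 + 2604)/2] = 595/2306.5 ≈ 0.2580.
%Δp = (23.18 − 35.76)/[(35.76 + 23.18)/2] = -12.58/29.47 ≈ -0.4269.
Arc elasticity E = %Δq/%Δp ≈ 0.2580/-0.4269 ≈ -0.60.
|E| < 1: demand is inelastic over this range.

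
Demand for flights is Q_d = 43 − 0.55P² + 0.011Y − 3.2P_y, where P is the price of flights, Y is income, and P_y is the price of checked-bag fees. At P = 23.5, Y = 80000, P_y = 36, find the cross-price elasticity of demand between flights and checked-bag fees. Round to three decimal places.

-0.229

Evaluating quantity at (P, Y, P_y) gives Q_d = 43 − 0.55(23.5)² + 0.011(80000) − 3.2(36) = 43 − 303.7375 + 880 − 115.2 = 504.0625.
∂Q_d/∂P_y = −3.2, so E_xy = -3.2·(36/504.0625) ≈ -0.229.
E_xy < 0: the goods are complements.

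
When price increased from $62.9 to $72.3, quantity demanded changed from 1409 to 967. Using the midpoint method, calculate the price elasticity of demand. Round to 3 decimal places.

-2.676

%Δq = (967 − 1409)/[(1409 + 967)/2] = -442/1188 ≈ -0.3721.
%ΔP = (72.3 − 62.9)/[(62.9 + 72.3)/2] = 9.4/67.6 ≈ 0.1391.
Arc elasticity E = %Δq/%ΔP ≈ -0.3721/0.1391 ≈ -2.676.
|E| > 1: demand is elastic over this range.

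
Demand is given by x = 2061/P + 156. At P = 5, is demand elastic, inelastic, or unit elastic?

At P = 5, x = 568.2.
dx/dP = −2061/P² = −82.44.
Point elasticity E = (dx/dP)·(P/x) = -82.44 × 5/568.2 ≈ -0.725.
|E| ≈ 0.725 < 1, so demand is inelastic.

inelastic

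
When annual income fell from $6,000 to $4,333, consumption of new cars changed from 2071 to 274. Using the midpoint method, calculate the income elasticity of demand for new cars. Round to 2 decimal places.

%ΔQ = (274 − 2071)/[(2071+274)/2] = -1797/1172.5 ≈ -1.5326.
%ΔY = (4,333 − 6,000)/[(6,000+4,333)/2] = -1667/5166.5 ≈ -0.3227.
E_I = %ΔQ/%ΔY ≈ 4.75.
E_I > 1: normal good (luxury).

4.75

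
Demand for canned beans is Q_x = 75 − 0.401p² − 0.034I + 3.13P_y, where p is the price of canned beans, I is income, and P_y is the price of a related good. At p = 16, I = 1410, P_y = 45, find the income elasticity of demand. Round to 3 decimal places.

-0.735

Substituting, Q_x = 75 − 0.401(16)² − 0.034(1410) + 3.13(45) = 75 − 102.656 − 47.94 + 140.85 = 65.254.
∂Q_x/∂I = −0.034, so E_I = -0.034·(1410/65.254) ≈ -0.735.
E_I < 0: inferior good.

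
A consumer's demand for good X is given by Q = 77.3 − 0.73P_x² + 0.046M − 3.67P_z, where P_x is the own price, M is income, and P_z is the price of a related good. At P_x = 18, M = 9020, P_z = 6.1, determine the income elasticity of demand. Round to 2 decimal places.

1.78

Q = 77.3 − 0.73(18)² + 0.046(9020) − 3.67(6.1) = 77.3 − 236.52 + 414.92 − 22.387 = 233.313.
∂Q/∂M = +0.046, so E_I = 0.046·(9020/233.313) ≈ 1.78.
E_I > 1: normal good (luxury).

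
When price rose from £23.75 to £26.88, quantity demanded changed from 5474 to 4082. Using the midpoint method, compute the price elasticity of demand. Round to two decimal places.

%ΔQ = (4082 − 5474)/[(5474 + 4082)/2] = -1392/4778 ≈ -0.2913.
%ΔP = (26.88 − 23.75)/[(23.75 + 26.88)/2] = 3.13/25.315 ≈ 0.1236.
Arc elasticity E = %ΔQ/%ΔP ≈ -0.2913/0.1236 ≈ -2.36.
|E| > 1: demand is elastic over this range.

-2.36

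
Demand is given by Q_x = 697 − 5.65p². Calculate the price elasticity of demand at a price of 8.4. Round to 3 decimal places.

-2.673

At p = 8.4, Q_x = 298.336.
dQ_x/dp = −2·5.65·p = −94.92.
Point elasticity E = (dQ_x/dp)·(p/Q_x) = -94.92 × 8.4/298.336 ≈ -2.673.
|E| > 1, so demand is elastic at this price.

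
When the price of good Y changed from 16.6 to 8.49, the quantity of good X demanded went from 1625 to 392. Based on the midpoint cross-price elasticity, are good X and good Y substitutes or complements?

%ΔQ_x = (392 − 1625)/[(1625+392)/2] = -1233/1008.5 ≈ -1.2226.
%ΔP_y = (8.49 − 16.6)/[(16.6+8.49)/2] ≈ -0.6465.
E_xy = -1.2226/-0.6465 ≈ 1.891.
E_xy > 0, so the goods are substitutes.

substitutes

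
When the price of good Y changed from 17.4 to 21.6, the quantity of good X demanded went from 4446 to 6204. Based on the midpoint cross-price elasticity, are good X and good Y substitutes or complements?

%ΔQ_x = (6204 − 4446)/[(4446+6204)/2] = 1758/5325 ≈ 0.3301.
%ΔP_y = (21.6 − 17.4)/[(17.4+21.6)/2] ≈ 0.2154.
E_xy = 0.3301/0.2154 ≈ 1.533.
E_xy > 0, so the goods are substitutes.

substitutes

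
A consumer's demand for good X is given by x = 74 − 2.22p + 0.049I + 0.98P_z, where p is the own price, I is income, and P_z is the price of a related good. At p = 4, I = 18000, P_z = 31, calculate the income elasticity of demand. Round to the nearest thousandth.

Evaluating quantity at (p, I, P_z) gives x = 74 − 2.22(4) + 0.049(18000) + 0.98(31) = 74 − 8.88 + 882 + 30.38 = 977.5.
∂x/∂I = +0.049, so E_I = 0.049·(18000/977.5) ≈ 0.902.
E_I ∈ (0,1): normal good (necessity).

0.902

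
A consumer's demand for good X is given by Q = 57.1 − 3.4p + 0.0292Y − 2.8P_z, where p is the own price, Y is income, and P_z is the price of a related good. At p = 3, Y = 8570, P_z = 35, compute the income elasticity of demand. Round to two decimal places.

Substituting, Q = 57.1 − 3.4(3) + 0.0292(8570) − 2.8(35) = 57.1 − 10.2 + 250.244 − 98 = 199.144.
∂Q/∂Y = +0.0292, so E_I = 0.0292·(8570/199.144) ≈ 1.26.
E_I > 1: normal good (luxury).

1.26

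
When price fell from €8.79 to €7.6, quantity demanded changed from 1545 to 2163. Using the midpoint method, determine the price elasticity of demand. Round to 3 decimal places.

%ΔQ = (2163 − 1545)/[(1545 + 2163)/2] = 618/1854 ≈ 0.3333.
%Δp = (7.6 − 8.79)/[(8.79 + 7.6)/2] = -1.19/8.195 ≈ -0.1452.
Arc elasticity E = %ΔQ/%Δp ≈ 0.3333/-0.1452 ≈ -2.296.
|E| > 1: demand is elastic over this range.

-2.296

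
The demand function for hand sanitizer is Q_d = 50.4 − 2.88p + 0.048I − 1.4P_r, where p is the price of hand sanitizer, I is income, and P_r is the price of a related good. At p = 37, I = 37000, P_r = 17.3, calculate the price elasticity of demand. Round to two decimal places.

-0.06

Q_d = 50.4 − 2.88(37) + 0.048(37000) − 1.4(17.3) = 50.4 − 106.56 + 1776 − 24.22 = 1695.62.
∂Q_d/∂p = −2.88, so E_p = (−2.88)·(37/1695.62) ≈ -0.06.
|E_p| < 1: demand is inelastic.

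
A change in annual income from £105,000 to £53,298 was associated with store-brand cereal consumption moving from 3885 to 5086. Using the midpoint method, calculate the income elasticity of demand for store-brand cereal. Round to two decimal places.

-0.41

%ΔQ = (5086 − 3885)/[(3885+5086)/2] = 1201/4485.5 ≈ 0.2678.
%ΔI = (53,298 − 105,000)/[(105,000+53,298)/2] = -51702/79149 ≈ -0.6532.
E_I = %ΔQ/%ΔI ≈ -0.41.
E_I < 0: inferior good.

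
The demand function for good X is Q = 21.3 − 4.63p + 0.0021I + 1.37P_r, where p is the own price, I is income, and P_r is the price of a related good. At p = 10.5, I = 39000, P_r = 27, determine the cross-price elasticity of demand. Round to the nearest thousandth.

0.404

Substituting, Q = 21.3 − 4.63(10.5) + 0.0021(39000) + 1.37(27) = 21.3 − 48.615 + 81.9 + 36.99 = 91.575.
∂Q/∂P_r = +1.37, so E_xy = 1.37·(27/91.575) ≈ 0.404.
E_xy > 0: the goods are substitutes.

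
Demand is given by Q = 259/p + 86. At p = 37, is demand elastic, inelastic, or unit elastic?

inelastic

At p = 37, Q = 93.
dQ/dp = −259/p² = −0.1892.
Point elasticity E = (dQ/dp)·(p/Q) = -0.1892 × 37/93 ≈ -0.075.
|E| ≈ 0.075 < 1, so demand is inelastic.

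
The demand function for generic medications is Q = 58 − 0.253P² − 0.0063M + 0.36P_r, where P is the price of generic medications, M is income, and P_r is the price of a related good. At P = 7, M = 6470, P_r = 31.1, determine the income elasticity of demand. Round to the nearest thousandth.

First evaluate Q: 58 − 0.253(7)² − 0.0063(6470) + 0.36(31.1) = 58 − 12.397 − 40.761 + 11.196 = 16.038.
∂Q/∂M = −0.0063, so E_I = -0.0063·(6470/16.038) ≈ -2.542.
E_I < 0: inferior good.

-2.542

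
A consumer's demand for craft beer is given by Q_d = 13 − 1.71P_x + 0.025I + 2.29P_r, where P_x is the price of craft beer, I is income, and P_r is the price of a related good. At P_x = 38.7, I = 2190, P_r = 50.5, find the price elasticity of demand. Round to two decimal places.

-0.56

First evaluate Q_d: 13 − 1.71(38.7) + 0.025(2190) + 2.29(50.5) = 13 − 66.177 + 54.75 + 115.645 = 117.218.
∂Q_d/∂P_x = −1.71, so E_p = (−1.71)·(38.7/117.218) ≈ -0.56.
|E_p| < 1: demand is inelastic.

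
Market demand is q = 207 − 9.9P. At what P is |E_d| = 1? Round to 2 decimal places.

10.45

For linear demand q = a − bP, E = −bP/(a − bP). |E| = 1 ⇒ bP = a − bP ⇒ P = a/(2b).
P = 207/(2·9.9) ≈ 10.45.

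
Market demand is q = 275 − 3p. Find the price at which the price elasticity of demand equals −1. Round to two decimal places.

For linear demand q = a − bp, E = −bp/(a − bp). |E| = 1 ⇒ bp = a − bp ⇒ p = a/(2b).
p = 275/(2·3) ≈ 45.83.

45.83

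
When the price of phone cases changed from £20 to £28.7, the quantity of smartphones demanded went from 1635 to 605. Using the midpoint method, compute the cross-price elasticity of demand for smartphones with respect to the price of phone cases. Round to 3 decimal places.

-2.574

%ΔQ_x = (605 − 1635)/[(1635+605)/2] = -1030/1120 ≈ -0.9196.
%ΔP_y = (28.7 − 20)/[(20+28.7)/2] ≈ 0.3573.
E_xy = -0.9196/0.3573 ≈ -2.574.
E_xy < 0, so smartphones and phone cases are complements.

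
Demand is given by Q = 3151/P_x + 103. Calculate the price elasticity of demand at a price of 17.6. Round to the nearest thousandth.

-0.635

At P_x = 17.6, Q = 282.0341.
dQ/dP_x = −3151/P_x² = −10.1724.
Point elasticity E = (dQ/dP_x)·(P_x/Q) = -10.1724 × 17.6/282.0341 ≈ -0.635.
|E| < 1, so demand is inelastic at this price.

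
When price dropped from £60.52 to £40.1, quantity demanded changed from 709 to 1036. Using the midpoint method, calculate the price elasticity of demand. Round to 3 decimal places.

%Δq = (1036 − 709)/[(709 + 1036)/2] = 327/872.5 ≈ 0.3748.
%Δp = (40.1 − 60.52)/[(60.52 + 40.1)/2] = -20.42/50.31 ≈ -0.4059.
Arc elasticity E = %Δq/%Δp ≈ 0.3748/-0.4059 ≈ -0.923.
|E| < 1: demand is inelastic over this range.

-0.923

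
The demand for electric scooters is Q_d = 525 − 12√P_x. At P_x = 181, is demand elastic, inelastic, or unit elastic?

At P_x = 181, Q_d = 363.5565.
dQ_d/dP_x = −12/(2√P_x) = −12/(2·13.4536).
Point elasticity E = (dQ_d/dP_x)·(P_x/Q_d) = -0.446 × 181/363.5565 ≈ -0.222.
|E| ≈ 0.222 < 1, so demand is inelastic.

inelastic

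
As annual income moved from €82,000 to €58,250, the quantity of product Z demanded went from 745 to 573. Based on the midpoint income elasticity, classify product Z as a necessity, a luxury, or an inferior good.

%ΔQ = (573 − 745)/[(745+573)/2] = -172/659 ≈ -0.2610.
%ΔM = (58,250 − 82,000)/[(82,000+58,250)/2] = -23750/70125 ≈ -0.3387.
E_I = %ΔQ/%ΔM ≈ 0.771.
E_I ∈ (0,1): normal good (necessity).

necessity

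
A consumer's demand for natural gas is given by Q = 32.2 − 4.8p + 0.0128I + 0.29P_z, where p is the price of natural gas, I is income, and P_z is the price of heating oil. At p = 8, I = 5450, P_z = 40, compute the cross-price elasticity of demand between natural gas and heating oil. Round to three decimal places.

0.154

Q = 32.2 − 4.8(8) + 0.0128(5450) + 0.29(40) = 32.2 − 38.4 + 69.76 + 11.6 = 75.16.
∂Q/∂P_z = +0.29, so E_xy = 0.29·(40/75.16) ≈ 0.154.
E_xy > 0: the goods are substitutes.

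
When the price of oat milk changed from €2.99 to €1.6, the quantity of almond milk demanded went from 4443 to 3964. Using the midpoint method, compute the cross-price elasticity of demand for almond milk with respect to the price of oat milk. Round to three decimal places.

%ΔQ_x = (3964 − 4443)/[(4443+3964)/2] = -479/4203.5 ≈ -0.1140.
%ΔP_y = (1.6 − 2.99)/[(2.99+1.6)/2] ≈ -0.6057.
E_xy = -0.1140/-0.6057 ≈ 0.188.
E_xy > 0, so almond milk and oat milk are substitutes.

0.188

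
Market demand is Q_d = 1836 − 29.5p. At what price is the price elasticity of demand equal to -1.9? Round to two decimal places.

Set −bp/(a − bp) = −1.9 ⇒ bp = 1.9(a − bp) ⇒ bp(1+1.9) = 1.9·a.
p = 1.9·1836/(29.5·2.9) ≈ 40.78.

40.78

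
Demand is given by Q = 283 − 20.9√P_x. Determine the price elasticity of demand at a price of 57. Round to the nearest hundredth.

At P_x = 57, Q = 125.2085.
dQ/dP_x = −20.9/(2√P_x) = −20.9/(2·7.5498).
Point elasticity E = (dQ/dP_x)·(P_x/Q) = -1.3841 × 57/125.2085 ≈ -0.63.
|E| < 1, so demand is inelastic at this price.

-0.63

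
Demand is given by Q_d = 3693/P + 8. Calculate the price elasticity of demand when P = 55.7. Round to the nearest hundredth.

At P = 55.7, Q_d = 74.3016.
dQ_d/dP = −3693/P² = −1.1903.
Point elasticity E = (dQ_d/dP)·(P/Q_d) = -1.1903 × 55.7/74.3016 ≈ -0.89.
|E| < 1, so demand is inelastic at this price.

-0.89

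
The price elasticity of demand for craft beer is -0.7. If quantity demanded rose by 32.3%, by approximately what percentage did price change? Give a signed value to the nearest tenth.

%ΔQ ≈ E × %ΔP ⇒ %ΔP = %ΔQ / E = (32.3%)/(-0.7) ≈ -46.1%.

-46.1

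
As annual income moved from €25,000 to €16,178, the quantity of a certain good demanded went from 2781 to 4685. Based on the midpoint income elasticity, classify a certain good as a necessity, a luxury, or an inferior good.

inferior

%ΔQ = (4685 − 2781)/[(2781+4685)/2] = 1904/3733 ≈ 0.5100.
%ΔY = (16,178 − 25,000)/[(25,000+16,178)/2] = -8822/20589 ≈ -0.4285.
E_I = %ΔQ/%ΔY ≈ -1.190.
E_I < 0: inferior good.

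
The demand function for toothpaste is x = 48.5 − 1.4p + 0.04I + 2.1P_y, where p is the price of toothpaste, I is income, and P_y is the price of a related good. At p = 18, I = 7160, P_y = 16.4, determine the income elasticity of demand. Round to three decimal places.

At the given point, x = 48.5 − 1.4(18) + 0.04(7160) + 2.1(16.4) = 48.5 − 25.2 + 286.4 + 34.44 = 344.14.
∂x/∂I = +0.04, so E_I = 0.04·(7160/344.14) ≈ 0.832.
E_I ∈ (0,1): normal good (necessity).

0.832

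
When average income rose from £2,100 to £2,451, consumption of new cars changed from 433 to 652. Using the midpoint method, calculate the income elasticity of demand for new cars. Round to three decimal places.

2.617

%ΔQ = (652 − 433)/[(433+652)/2] = 219/542.5 ≈ 0.4037.
%ΔI = (2,451 − 2,100)/[(2,100+2,451)/2] = 351/2275.5 ≈ 0.1543.
E_I = %ΔQ/%ΔI ≈ 2.617.
E_I > 1: normal good (luxury).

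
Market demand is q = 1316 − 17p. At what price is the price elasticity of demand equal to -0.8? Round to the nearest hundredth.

34.41

Set −bp/(a − bp) = −0.8 ⇒ bp = 0.8(a − bp) ⇒ bp(1+0.8) = 0.8·a.
p = 0.8·1316/(17·1.8) ≈ 34.41.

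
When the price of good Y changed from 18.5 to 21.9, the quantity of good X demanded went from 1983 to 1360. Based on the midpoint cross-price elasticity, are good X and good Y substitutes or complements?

complements

%ΔQ_x = (1360 − 1983)/[(1983+1360)/2] = -623/1671.5 ≈ -0.3727.
%ΔP_y = (21.9 − 18.5)/[(18.5+21.9)/2] ≈ 0.1683.
E_xy = -0.3727/0.1683 ≈ -2.214.
E_xy < 0, so the goods are complements.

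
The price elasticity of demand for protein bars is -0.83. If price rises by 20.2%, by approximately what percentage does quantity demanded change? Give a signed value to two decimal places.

%ΔQ ≈ E × %ΔP = (-0.83) × (20.2%) ≈ -16.77%.

-16.77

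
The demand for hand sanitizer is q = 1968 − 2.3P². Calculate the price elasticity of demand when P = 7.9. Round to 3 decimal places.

-0.157

At P = 7.9, q = 1824.457.
dq/dP = −2·2.3·P = −36.34.
Point elasticity E = (dq/dP)·(P/q) = -36.34 × 7.9/1824.457 ≈ -0.157.
|E| < 1, so demand is inelastic at this price.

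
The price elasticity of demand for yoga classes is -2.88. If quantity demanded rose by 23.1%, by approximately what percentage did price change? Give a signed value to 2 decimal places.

-8.02

%ΔQ ≈ E × %ΔP ⇒ %ΔP = %ΔQ / E = (23.1%)/(-2.88) ≈ -8.02%.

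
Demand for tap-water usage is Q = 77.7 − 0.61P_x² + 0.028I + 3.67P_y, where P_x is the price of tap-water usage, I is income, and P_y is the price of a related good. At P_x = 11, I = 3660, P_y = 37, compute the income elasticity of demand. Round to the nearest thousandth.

Evaluating quantity at (P_x, I, P_y) gives Q = 77.7 − 0.61(11)² + 0.028(3660) + 3.67(37) = 77.7 − 73.81 + 102.48 + 135.79 = 242.16.
∂Q/∂I = +0.028, so E_I = 0.028·(3660/242.16) ≈ 0.423.
E_I ∈ (0,1): normal good (necessity).

0.423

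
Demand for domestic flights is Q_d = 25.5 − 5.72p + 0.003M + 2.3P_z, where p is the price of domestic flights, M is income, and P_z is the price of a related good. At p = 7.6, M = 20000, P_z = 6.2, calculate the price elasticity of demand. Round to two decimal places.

Q_d = 25.5 − 5.72(7.6) + 0.003(20000) + 2.3(6.2) = 25.5 − 43.472 + 60 + 14.26 = 56.288.
∂Q_d/∂p = −5.72, so E_p = (−5.72)·(7.6/56.288) ≈ -0.77.
|E_p| < 1: demand is inelastic.

-0.77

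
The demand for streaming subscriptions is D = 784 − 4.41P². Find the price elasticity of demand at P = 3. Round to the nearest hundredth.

At P = 3, D = 744.31.
dD/dP = −2·4.41·P = −26.46.
Point elasticity E = (dD/dP)·(P/D) = -26.46 × 3/744.31 ≈ -0.11.
|E| < 1, so demand is inelastic at this price.

-0.11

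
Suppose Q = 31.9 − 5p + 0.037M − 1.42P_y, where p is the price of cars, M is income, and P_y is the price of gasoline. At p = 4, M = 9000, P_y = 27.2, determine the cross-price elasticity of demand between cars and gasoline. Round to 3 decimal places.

-0.126

First evaluate Q: 31.9 − 5(4) + 0.037(9000) − 1.42(27.2) = 31.9 − 20 + 333 − 38.624 = 306.276.
∂Q/∂P_y = −1.42, so E_xy = -1.42·(27.2/306.276) ≈ -0.126.
E_xy < 0: the goods are complements.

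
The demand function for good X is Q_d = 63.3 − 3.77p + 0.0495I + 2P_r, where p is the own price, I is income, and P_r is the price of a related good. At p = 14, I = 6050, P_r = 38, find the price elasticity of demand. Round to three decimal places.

-0.137

At the given point, Q_d = 63.3 − 3.77(14) + 0.0495(6050) + 2(38) = 63.3 − 52.78 + 299.475 + 76 = 385.995.
∂Q_d/∂p = −3.77, so E_p = (−3.77)·(14/385.995) ≈ -0.137.
|E_p| < 1: demand is inelastic.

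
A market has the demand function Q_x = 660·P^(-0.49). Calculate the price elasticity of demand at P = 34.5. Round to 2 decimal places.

-0.49

For a Cobb–Douglas (constant-elasticity) form Q_x = A·P^α·…, the elasticity with respect to P equals the exponent α at every point.
Here the exponent on P is -0.49, so the price elasticity of demand is -0.49.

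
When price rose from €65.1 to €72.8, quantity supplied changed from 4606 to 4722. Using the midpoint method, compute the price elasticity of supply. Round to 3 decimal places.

%ΔQ = (4722 − 4606)/[(4606 + 4722)/2] = 116/4664 ≈ 0.0249.
%ΔP = (72.8 − 65.1)/[(65.1 + 72.8)/2] = 7.7/68.95 ≈ 0.1117.
Arc elasticity E = %ΔQ/%ΔP ≈ 0.0249/0.1117 ≈ 0.223.
|E| < 1: supply is inelastic over this range.

0.223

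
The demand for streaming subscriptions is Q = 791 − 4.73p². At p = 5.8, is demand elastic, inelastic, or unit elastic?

At p = 5.8, Q = 631.8828.
dQ/dp = −2·4.73·p = −54.868.
Point elasticity E = (dQ/dp)·(p/Q) = -54.868 × 5.8/631.8828 ≈ -0.504.
|E| ≈ 0.504 < 1, so demand is inelastic.

inelastic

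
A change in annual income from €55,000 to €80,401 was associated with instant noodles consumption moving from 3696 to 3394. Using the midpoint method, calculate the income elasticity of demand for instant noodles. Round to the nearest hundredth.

%ΔQ = (3394 − 3696)/[(3696+3394)/2] = -302/3545 ≈ -0.0852.
%ΔI = (80,401 − 55,000)/[(55,000+80,401)/2] = 25401/67700.5 ≈ 0.3752.
E_I = %ΔQ/%ΔI ≈ -0.23.
E_I < 0: inferior good.

-0.23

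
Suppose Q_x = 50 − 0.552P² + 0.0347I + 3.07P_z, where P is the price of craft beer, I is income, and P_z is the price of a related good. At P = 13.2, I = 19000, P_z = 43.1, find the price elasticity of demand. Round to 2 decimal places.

-0.26

Q_x = 50 − 0.552(13.2)² + 0.0347(19000) + 3.07(43.1) = 50 − 96.1805 + 659.3 + 132.317 = 745.4365.
∂Q_x/∂P = −2·0.552·P = -14.5728, so E_p = -14.5728·(13.2/745.4365) ≈ -0.26.
|E_p| < 1: demand is inelastic.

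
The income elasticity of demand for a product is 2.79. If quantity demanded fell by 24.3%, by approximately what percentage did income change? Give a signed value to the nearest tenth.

%ΔQ ≈ E × %ΔI ⇒ %ΔI = %ΔQ / E = (-24.3%)/(2.79) ≈ -8.7%.

-8.7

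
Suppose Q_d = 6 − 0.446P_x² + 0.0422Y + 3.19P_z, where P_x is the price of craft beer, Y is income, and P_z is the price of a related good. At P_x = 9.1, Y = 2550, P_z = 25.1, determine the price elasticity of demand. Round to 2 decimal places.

At the given point, Q_d = 6 − 0.446(9.1)² + 0.0422(2550) + 3.19(25.1) = 6 − 36.9333 + 107.61 + 80.069 = 156.7457.
∂Q_d/∂P_x = −2·0.446·P_x = -8.1172, so E_p = -8.1172·(9.1/156.7457) ≈ -0.47.
|E_p| < 1: demand is inelastic.

-0.47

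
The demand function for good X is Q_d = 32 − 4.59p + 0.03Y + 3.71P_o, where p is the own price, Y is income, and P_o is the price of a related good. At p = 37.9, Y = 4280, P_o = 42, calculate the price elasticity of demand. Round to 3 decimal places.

Substituting, Q_d = 32 − 4.59(37.9) + 0.03(4280) + 3.71(42) = 32 − 173.961 + 128.4 + 155.82 = 142.259.
∂Q_d/∂p = −4.59, so E_p = (−4.59)·(37.9/142.259) ≈ -1.223.
|E_p| > 1: demand is elastic.

-1.223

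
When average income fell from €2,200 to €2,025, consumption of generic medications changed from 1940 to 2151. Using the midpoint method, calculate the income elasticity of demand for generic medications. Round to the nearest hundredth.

%ΔQ = (2151 − 1940)/[(1940+2151)/2] = 211/2045.5 ≈ 0.1032.
%ΔI = (2,025 − 2,200)/[(2,200+2,025)/2] = -175/2112.5 ≈ -0.0828.
E_I = %ΔQ/%ΔI ≈ -1.25.
E_I < 0: inferior good.

-1.25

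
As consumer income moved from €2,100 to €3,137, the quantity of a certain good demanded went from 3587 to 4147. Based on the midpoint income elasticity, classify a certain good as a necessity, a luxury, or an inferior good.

necessity

%ΔQ = (4147 − 3587)/[(3587+4147)/2] = 560/3867 ≈ 0.1448.
%ΔY = (3,137 − 2,100)/[(2,100+3,137)/2] = 1037/2618.5 ≈ 0.3960.
E_I = %ΔQ/%ΔY ≈ 0.366.
E_I ∈ (0,1): normal good (necessity).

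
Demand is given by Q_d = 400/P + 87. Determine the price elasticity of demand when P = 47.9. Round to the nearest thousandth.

At P = 47.9, Q_d = 95.3507.
dQ_d/dP = −400/P² = −0.1743.
Point elasticity E = (dQ_d/dP)·(P/Q_d) = -0.1743 × 47.9/95.3507 ≈ -0.088.
|E| < 1, so demand is inelastic at this price.

-0.088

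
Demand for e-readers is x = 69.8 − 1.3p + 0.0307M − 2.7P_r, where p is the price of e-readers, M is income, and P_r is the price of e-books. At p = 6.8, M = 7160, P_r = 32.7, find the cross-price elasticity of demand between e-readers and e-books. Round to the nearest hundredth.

-0.46

Substituting, x = 69.8 − 1.3(6.8) + 0.0307(7160) − 2.7(32.7) = 69.8 − 8.84 + 219.812 − 88.29 = 192.482.
∂x/∂P_r = −2.7, so E_xy = -2.7·(32.7/192.482) ≈ -0.46.
E_xy < 0: the goods are complements.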